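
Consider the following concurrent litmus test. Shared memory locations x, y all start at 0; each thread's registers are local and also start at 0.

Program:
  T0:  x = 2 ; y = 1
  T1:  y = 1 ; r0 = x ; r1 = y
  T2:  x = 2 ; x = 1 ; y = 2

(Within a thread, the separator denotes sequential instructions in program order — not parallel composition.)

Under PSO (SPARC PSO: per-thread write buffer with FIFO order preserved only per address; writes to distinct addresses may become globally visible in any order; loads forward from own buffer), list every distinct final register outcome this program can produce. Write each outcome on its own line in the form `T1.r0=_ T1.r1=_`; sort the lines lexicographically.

T1.r0=0 T1.r1=1
T1.r0=0 T1.r1=2
T1.r0=1 T1.r1=1
T1.r0=1 T1.r1=2
T1.r0=2 T1.r1=1
T1.r0=2 T1.r1=2

outcome vector order: (T1.r0,T1.r1)
|PSO outcomes| = 6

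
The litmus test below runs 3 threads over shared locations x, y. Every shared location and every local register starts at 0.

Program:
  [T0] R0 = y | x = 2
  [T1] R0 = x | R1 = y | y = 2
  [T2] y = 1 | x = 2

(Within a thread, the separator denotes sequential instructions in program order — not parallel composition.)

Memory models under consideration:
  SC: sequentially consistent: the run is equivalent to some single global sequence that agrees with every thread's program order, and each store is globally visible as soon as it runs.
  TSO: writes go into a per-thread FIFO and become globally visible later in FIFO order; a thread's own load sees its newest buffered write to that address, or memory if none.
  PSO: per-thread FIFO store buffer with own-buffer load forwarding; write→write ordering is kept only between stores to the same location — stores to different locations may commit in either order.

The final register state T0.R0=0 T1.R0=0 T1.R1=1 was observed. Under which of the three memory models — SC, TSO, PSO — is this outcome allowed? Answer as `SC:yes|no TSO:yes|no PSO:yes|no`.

outcome vector order: (T0.R0,T1.R0,T1.R1)
under SC → 0/0/0 0/0/1 0/2/0 0/2/1 1/0/0 1/0/1 1/2/1 2/0/0 2/0/1 2/2/1
under TSO → 0/0/0 0/0/1 0/2/0 0/2/1 1/0/0 1/0/1 1/2/1 2/0/0 2/0/1 2/2/1
under PSO → 0/0/0 0/0/1 0/2/0 0/2/1 1/0/0 1/0/1 1/2/0 1/2/1 2/0/0 2/0/1 2/2/0 2/2/1
target 0/0/1 ∈ {SC,TSO,PSO}

SC:yes TSO:yes PSO:yes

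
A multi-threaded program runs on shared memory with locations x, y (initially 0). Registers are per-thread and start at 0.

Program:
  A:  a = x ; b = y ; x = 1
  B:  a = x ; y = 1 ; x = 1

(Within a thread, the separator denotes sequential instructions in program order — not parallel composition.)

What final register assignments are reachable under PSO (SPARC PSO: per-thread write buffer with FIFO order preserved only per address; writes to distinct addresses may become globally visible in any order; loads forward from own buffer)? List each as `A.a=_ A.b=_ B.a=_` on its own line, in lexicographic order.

outcome vector order: (A.a,A.b,B.a)
|PSO outcomes| = 5

A.a=0 A.b=0 B.a=0
A.a=0 A.b=0 B.a=1
A.a=0 A.b=1 B.a=0
A.a=1 A.b=0 B.a=0
A.a=1 A.b=1 B.a=0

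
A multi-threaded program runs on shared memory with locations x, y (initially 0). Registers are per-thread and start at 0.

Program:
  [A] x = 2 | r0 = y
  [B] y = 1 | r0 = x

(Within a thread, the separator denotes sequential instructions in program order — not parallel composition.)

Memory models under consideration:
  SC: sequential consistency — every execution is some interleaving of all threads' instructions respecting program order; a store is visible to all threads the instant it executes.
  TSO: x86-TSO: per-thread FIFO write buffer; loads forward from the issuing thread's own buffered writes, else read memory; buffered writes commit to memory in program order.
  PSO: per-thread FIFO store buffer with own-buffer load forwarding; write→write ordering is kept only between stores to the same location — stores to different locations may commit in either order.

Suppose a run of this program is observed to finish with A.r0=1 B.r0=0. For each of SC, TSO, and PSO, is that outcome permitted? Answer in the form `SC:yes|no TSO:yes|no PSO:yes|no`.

outcome vector order: (A.r0,B.r0)
SC (3): 02 10 12
TSO (4): 00 02 10 12
PSO (4): 00 02 10 12
target 10 ∈ {SC,TSO,PSO}

SC:yes TSO:yes PSO:yes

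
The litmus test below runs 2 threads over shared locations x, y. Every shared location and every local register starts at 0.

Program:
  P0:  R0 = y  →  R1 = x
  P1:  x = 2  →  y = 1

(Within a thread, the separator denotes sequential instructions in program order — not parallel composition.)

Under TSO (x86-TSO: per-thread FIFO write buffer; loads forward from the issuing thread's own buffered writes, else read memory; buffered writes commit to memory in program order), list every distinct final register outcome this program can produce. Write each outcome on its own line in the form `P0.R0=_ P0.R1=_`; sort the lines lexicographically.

P0.R0=0 P0.R1=0
P0.R0=0 P0.R1=2
P0.R0=1 P0.R1=2

outcome vector order: (P0.R0,P0.R1)
|TSO outcomes| = 3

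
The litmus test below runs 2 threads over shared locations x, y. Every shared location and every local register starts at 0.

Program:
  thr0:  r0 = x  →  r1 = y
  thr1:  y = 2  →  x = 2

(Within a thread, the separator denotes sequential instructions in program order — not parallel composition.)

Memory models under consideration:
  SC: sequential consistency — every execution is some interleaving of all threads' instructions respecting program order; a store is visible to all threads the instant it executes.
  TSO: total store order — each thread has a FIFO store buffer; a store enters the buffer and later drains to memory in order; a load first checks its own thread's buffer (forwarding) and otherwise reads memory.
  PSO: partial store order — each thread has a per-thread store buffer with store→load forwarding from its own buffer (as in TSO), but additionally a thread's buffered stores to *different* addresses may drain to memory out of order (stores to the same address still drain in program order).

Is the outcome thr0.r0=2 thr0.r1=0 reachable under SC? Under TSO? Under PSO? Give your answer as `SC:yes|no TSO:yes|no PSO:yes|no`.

SC:no TSO:no PSO:yes

outcome vector order: (thr0.r0,thr0.r1)
SC (3): 00 02 22
TSO (3): 00 02 22
PSO (4): 00 02 20 22
target 20 ∈ {PSO}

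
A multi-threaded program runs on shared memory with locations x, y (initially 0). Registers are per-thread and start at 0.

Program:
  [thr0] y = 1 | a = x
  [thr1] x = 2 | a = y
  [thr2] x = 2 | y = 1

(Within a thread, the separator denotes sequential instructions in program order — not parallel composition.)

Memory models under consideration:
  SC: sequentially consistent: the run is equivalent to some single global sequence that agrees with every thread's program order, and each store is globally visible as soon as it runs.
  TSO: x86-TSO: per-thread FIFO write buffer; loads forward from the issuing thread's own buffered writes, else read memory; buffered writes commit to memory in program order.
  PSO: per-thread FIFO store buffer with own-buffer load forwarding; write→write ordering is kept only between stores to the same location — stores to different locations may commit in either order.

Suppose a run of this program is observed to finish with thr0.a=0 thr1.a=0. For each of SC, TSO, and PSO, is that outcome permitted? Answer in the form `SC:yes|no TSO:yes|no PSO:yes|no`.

outcome vector order: (thr0.a,thr1.a)
under SC → 01; 20; 21
under TSO → 00; 01; 20; 21
under PSO → 00; 01; 20; 21
target 00 ∈ {TSO,PSO}

SC:no TSO:yes PSO:yes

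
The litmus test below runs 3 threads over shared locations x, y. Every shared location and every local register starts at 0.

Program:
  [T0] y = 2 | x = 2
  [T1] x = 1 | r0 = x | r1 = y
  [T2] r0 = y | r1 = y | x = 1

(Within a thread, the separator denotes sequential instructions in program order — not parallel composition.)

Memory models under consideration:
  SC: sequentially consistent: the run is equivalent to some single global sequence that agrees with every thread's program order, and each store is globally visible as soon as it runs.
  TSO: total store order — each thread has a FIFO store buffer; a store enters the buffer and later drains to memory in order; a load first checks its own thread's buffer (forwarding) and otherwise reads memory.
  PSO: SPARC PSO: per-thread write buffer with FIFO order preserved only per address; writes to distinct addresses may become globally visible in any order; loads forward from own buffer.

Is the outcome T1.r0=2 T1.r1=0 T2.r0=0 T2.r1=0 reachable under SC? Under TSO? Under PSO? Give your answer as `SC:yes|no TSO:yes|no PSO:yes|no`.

SC:no TSO:no PSO:yes

outcome vector order: (T1.r0,T1.r1,T2.r0,T2.r1)
SC: 9 outcomes — {1000 1002 1022 1200 1202 1222 2200 2202 2222}
TSO: 9 outcomes — {1000 1002 1022 1200 1202 1222 2200 2202 2222}
PSO: 12 outcomes — {1000 1002 1022 1200 1202 1222 2000 2002 2022 2200 2202 2222}
target 2000 ∈ {PSO}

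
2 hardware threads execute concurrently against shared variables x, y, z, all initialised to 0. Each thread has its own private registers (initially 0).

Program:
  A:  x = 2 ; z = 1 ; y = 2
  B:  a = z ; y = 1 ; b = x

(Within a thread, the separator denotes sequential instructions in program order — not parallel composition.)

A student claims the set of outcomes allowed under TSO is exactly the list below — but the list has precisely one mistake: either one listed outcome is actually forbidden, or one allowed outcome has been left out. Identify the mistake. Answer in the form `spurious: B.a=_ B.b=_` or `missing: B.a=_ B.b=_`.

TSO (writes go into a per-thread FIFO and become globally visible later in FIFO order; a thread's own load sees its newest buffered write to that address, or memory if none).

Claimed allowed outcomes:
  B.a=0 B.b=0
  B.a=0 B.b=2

outcome vector order: (B.a,B.b)
TSO (3): <0 0>, <0 2>, <1 2>
TSO∖claimed = {<1 2>}

missing: B.a=1 B.b=2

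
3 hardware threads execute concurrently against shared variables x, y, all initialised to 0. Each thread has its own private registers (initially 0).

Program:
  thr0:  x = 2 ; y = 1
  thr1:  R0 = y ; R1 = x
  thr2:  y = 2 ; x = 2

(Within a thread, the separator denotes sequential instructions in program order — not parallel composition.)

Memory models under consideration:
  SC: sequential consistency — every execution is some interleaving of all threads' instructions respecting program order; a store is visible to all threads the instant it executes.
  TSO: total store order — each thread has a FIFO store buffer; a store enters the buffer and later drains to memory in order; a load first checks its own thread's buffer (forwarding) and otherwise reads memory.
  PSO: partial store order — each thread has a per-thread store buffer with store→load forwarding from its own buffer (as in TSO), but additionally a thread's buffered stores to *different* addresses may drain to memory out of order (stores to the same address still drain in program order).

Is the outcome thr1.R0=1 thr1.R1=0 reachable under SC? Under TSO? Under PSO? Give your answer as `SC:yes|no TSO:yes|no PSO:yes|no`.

SC:no TSO:no PSO:yes

outcome vector order: (thr1.R0,thr1.R1)
[SC] allowed = {<0 0> <0 2> <1 2> <2 0> <2 2>}
[TSO] allowed = {<0 0> <0 2> <1 2> <2 0> <2 2>}
[PSO] allowed = {<0 0> <0 2> <1 0> <1 2> <2 0> <2 2>}
target <1 0> ∈ {PSO}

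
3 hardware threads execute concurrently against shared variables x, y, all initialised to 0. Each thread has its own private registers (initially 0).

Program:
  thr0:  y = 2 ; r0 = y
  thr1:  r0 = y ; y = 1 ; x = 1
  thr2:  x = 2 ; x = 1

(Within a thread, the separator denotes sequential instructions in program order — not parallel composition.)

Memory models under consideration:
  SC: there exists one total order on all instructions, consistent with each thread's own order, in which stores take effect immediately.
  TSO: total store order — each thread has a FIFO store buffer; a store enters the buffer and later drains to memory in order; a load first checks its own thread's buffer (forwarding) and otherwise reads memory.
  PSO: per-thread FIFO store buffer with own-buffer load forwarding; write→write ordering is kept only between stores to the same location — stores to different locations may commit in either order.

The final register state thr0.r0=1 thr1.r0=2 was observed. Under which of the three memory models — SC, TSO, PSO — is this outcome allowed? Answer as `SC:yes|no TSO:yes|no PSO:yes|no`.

SC:yes TSO:yes PSO:yes

outcome vector order: (thr0.r0,thr1.r0)
SC (4): <1 0>, <1 2>, <2 0>, <2 2>
TSO (4): <1 0>, <1 2>, <2 0>, <2 2>
PSO (4): <1 0>, <1 2>, <2 0>, <2 2>
target <1 2> ∈ {SC,TSO,PSO}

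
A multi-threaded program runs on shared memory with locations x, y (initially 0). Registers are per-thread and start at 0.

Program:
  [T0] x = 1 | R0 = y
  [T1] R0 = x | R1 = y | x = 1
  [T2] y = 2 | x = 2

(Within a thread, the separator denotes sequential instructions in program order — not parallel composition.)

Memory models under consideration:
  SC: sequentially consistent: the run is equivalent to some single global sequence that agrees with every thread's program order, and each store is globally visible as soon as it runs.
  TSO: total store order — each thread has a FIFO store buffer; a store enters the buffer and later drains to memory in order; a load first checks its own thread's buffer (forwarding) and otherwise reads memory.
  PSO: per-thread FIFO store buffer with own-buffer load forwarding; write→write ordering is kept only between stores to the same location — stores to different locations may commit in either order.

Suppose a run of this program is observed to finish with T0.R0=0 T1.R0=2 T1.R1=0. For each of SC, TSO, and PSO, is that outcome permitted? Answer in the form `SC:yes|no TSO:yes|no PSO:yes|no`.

SC:no TSO:no PSO:yes

outcome vector order: (T0.R0,T1.R0,T1.R1)
SC (10): 0/0/0; 0/0/2; 0/1/0; 0/1/2; 0/2/2; 2/0/0; 2/0/2; 2/1/0; 2/1/2; 2/2/2
TSO (10): 0/0/0; 0/0/2; 0/1/0; 0/1/2; 0/2/2; 2/0/0; 2/0/2; 2/1/0; 2/1/2; 2/2/2
PSO (12): 0/0/0; 0/0/2; 0/1/0; 0/1/2; 0/2/0; 0/2/2; 2/0/0; 2/0/2; 2/1/0; 2/1/2; 2/2/0; 2/2/2
target 0/2/0 ∈ {PSO}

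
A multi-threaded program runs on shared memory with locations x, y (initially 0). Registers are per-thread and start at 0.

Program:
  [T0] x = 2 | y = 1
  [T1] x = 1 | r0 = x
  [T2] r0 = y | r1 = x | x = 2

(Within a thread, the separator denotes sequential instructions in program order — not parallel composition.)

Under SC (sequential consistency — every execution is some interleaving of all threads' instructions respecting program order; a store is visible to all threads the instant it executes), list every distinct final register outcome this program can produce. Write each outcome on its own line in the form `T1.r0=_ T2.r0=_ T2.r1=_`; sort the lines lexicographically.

T1.r0=1 T2.r0=0 T2.r1=0
T1.r0=1 T2.r0=0 T2.r1=1
T1.r0=1 T2.r0=0 T2.r1=2
T1.r0=1 T2.r0=1 T2.r1=1
T1.r0=1 T2.r0=1 T2.r1=2
T1.r0=2 T2.r0=0 T2.r1=0
T1.r0=2 T2.r0=0 T2.r1=1
T1.r0=2 T2.r0=0 T2.r1=2
T1.r0=2 T2.r0=1 T2.r1=1
T1.r0=2 T2.r0=1 T2.r1=2

outcome vector order: (T1.r0,T2.r0,T2.r1)
|SC outcomes| = 10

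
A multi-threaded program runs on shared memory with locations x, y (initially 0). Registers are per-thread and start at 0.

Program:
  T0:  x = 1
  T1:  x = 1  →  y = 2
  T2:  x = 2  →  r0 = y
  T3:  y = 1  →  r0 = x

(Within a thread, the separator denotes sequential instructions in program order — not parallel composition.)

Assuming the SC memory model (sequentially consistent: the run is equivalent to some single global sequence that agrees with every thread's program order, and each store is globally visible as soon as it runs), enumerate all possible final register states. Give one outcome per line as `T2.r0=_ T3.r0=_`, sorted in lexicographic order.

outcome vector order: (T2.r0,T3.r0)
|SC outcomes| = 8

T2.r0=0 T3.r0=1
T2.r0=0 T3.r0=2
T2.r0=1 T3.r0=0
T2.r0=1 T3.r0=1
T2.r0=1 T3.r0=2
T2.r0=2 T3.r0=0
T2.r0=2 T3.r0=1
T2.r0=2 T3.r0=2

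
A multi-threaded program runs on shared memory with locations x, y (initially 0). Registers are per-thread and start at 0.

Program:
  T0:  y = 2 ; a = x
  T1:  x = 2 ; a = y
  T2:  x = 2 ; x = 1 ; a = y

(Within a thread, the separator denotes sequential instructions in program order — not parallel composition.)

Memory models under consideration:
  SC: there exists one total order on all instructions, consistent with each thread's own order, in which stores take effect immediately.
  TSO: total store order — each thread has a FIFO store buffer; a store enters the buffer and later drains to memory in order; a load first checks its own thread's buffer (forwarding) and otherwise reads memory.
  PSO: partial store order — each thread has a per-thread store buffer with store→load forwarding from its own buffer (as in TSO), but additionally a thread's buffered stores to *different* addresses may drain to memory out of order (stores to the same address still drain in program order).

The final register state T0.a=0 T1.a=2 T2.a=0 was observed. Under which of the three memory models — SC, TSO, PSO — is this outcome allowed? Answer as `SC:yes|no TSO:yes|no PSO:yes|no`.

outcome vector order: (T0.a,T1.a,T2.a)
[SC] allowed = {0/2/2; 1/0/0; 1/0/2; 1/2/0; 1/2/2; 2/0/0; 2/0/2; 2/2/0; 2/2/2}
[TSO] allowed = {0/0/0; 0/0/2; 0/2/0; 0/2/2; 1/0/0; 1/0/2; 1/2/0; 1/2/2; 2/0/0; 2/0/2; 2/2/0; 2/2/2}
[PSO] allowed = {0/0/0; 0/0/2; 0/2/0; 0/2/2; 1/0/0; 1/0/2; 1/2/0; 1/2/2; 2/0/0; 2/0/2; 2/2/0; 2/2/2}
target 0/2/0 ∈ {TSO,PSO}

SC:no TSO:yes PSO:yes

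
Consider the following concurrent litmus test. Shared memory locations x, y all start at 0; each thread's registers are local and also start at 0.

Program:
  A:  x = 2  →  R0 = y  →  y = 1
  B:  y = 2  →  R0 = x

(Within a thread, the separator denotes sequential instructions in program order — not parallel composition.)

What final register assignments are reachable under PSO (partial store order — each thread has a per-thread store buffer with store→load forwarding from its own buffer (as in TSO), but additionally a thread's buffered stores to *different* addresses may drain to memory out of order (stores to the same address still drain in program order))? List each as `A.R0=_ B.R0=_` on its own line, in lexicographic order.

A.R0=0 B.R0=0
A.R0=0 B.R0=2
A.R0=2 B.R0=0
A.R0=2 B.R0=2

outcome vector order: (A.R0,B.R0)
|PSO outcomes| = 4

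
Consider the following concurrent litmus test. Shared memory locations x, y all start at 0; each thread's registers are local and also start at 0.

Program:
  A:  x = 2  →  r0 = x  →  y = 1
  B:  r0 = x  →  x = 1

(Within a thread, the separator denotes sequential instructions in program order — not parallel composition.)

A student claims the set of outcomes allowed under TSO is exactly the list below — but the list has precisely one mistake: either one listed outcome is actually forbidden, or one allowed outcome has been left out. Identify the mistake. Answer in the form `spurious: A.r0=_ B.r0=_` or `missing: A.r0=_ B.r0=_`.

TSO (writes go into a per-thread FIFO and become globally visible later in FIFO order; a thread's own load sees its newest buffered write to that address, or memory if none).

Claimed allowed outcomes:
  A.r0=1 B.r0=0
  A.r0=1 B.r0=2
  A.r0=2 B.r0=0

outcome vector order: (A.r0,B.r0)
TSO (4): 1/0, 1/2, 2/0, 2/2
TSO∖claimed = {2/2}

missing: A.r0=2 B.r0=2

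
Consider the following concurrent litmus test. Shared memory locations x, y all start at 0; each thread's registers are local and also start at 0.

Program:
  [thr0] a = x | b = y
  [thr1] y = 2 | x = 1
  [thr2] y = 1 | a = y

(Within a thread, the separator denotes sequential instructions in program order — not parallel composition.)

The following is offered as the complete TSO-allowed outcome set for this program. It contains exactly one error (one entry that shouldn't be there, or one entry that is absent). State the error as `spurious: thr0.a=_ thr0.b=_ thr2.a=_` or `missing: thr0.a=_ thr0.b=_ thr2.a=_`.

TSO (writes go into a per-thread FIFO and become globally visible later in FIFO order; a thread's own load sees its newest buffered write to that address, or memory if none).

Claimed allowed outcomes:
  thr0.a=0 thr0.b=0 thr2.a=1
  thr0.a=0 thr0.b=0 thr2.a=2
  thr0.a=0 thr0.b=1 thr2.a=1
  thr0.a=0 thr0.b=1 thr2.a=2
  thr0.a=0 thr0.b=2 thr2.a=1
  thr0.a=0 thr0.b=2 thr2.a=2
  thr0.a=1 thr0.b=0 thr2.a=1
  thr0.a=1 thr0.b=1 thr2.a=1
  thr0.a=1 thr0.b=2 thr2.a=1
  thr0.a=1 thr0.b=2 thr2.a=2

spurious: thr0.a=1 thr0.b=0 thr2.a=1

outcome vector order: (thr0.a,thr0.b,thr2.a)
TSO (9): 001 002 011 012 021 022 111 121 122
claimed∖TSO = {101}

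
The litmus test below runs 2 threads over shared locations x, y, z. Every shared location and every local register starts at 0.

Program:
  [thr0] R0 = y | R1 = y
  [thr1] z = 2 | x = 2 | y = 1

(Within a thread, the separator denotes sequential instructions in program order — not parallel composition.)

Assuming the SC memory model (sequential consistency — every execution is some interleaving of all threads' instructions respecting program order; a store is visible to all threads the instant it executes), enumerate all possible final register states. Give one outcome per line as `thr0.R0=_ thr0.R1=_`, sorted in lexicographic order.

outcome vector order: (thr0.R0,thr0.R1)
|SC outcomes| = 3

thr0.R0=0 thr0.R1=0
thr0.R0=0 thr0.R1=1
thr0.R0=1 thr0.R1=1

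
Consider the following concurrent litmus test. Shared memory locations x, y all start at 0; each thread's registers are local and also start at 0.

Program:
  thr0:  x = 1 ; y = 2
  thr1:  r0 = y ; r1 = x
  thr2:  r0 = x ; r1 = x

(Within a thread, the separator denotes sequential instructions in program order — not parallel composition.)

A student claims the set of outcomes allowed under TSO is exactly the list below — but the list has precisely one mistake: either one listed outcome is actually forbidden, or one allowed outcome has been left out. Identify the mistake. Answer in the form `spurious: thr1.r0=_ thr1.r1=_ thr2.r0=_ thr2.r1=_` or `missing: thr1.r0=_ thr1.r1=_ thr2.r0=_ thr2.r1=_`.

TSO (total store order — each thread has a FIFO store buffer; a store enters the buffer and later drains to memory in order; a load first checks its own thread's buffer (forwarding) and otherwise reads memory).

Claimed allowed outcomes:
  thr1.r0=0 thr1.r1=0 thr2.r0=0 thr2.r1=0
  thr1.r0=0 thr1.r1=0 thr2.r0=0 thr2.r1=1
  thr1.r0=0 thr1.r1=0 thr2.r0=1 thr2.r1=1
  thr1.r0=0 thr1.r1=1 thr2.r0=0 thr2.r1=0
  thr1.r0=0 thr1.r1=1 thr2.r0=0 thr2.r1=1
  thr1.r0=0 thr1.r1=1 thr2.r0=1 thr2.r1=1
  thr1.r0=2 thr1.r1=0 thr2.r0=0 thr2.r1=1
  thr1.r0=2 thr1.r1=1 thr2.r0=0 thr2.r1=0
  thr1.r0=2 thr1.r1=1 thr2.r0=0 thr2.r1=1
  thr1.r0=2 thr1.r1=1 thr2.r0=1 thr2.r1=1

spurious: thr1.r0=2 thr1.r1=0 thr2.r0=0 thr2.r1=1

outcome vector order: (thr1.r0,thr1.r1,thr2.r0,thr2.r1)
under TSO → 0/0/0/0 0/0/0/1 0/0/1/1 0/1/0/0 0/1/0/1 0/1/1/1 2/1/0/0 2/1/0/1 2/1/1/1
claimed∖TSO = {2/0/0/1}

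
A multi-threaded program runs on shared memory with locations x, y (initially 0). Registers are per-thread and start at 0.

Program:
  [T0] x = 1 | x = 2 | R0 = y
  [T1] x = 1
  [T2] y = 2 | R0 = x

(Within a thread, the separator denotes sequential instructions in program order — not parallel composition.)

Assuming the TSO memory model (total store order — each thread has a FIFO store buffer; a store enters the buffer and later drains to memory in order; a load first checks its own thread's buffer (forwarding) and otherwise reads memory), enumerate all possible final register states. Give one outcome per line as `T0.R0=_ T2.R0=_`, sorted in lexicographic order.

outcome vector order: (T0.R0,T2.R0)
|TSO outcomes| = 6

T0.R0=0 T2.R0=0
T0.R0=0 T2.R0=1
T0.R0=0 T2.R0=2
T0.R0=2 T2.R0=0
T0.R0=2 T2.R0=1
T0.R0=2 T2.R0=2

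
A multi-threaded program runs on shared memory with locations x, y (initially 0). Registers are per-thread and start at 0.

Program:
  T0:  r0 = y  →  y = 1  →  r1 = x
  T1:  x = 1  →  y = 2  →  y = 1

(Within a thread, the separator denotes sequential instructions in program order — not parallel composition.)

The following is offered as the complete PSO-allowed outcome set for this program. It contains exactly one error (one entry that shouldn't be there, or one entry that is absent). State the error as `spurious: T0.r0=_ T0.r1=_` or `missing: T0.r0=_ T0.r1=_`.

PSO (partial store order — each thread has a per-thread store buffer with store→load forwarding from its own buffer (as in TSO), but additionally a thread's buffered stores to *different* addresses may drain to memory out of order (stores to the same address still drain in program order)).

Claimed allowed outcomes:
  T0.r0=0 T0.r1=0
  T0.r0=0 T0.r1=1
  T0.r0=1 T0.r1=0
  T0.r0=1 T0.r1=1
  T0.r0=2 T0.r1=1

missing: T0.r0=2 T0.r1=0

outcome vector order: (T0.r0,T0.r1)
PSO: 6 outcomes — {0/0; 0/1; 1/0; 1/1; 2/0; 2/1}
PSO∖claimed = {2/0}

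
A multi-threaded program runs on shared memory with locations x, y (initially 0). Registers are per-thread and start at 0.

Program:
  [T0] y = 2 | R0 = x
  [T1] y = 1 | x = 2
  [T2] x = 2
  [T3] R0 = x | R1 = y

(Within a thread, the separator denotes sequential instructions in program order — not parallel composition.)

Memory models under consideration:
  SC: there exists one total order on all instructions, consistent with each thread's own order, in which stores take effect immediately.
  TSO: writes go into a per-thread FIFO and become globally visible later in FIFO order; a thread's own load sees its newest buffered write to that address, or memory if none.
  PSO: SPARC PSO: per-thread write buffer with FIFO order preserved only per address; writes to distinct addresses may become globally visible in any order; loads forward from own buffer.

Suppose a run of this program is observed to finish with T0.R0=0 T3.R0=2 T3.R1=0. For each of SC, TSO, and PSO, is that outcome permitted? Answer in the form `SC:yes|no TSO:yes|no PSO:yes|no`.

SC:no TSO:yes PSO:yes

outcome vector order: (T0.R0,T3.R0,T3.R1)
under SC → (0,0,0); (0,0,1); (0,0,2); (0,2,1); (0,2,2); (2,0,0); (2,0,1); (2,0,2); (2,2,0); (2,2,1); (2,2,2)
under TSO → (0,0,0); (0,0,1); (0,0,2); (0,2,0); (0,2,1); (0,2,2); (2,0,0); (2,0,1); (2,0,2); (2,2,0); (2,2,1); (2,2,2)
under PSO → (0,0,0); (0,0,1); (0,0,2); (0,2,0); (0,2,1); (0,2,2); (2,0,0); (2,0,1); (2,0,2); (2,2,0); (2,2,1); (2,2,2)
target (0,2,0) ∈ {TSO,PSO}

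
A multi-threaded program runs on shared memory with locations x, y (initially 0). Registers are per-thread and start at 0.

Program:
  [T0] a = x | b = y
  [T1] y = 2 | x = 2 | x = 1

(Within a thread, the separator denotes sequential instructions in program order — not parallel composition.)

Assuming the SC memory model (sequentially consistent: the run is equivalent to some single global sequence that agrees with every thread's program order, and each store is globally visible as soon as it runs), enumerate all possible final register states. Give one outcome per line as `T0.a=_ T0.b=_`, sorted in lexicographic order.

outcome vector order: (T0.a,T0.b)
|SC outcomes| = 4

T0.a=0 T0.b=0
T0.a=0 T0.b=2
T0.a=1 T0.b=2
T0.a=2 T0.b=2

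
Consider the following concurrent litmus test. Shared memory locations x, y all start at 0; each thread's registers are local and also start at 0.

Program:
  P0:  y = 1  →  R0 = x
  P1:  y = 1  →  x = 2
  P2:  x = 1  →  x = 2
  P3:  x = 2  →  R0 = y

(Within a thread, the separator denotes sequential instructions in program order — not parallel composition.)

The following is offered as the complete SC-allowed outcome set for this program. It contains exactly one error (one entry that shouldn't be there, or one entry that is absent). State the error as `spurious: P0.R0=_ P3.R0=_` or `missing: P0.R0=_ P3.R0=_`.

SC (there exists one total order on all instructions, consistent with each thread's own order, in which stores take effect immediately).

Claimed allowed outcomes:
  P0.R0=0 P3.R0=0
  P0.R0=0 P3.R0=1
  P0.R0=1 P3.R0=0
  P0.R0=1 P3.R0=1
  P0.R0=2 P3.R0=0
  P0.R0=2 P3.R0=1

spurious: P0.R0=0 P3.R0=0

outcome vector order: (P0.R0,P3.R0)
SC: 5 outcomes — {0/1, 1/0, 1/1, 2/0, 2/1}
claimed∖SC = {0/0}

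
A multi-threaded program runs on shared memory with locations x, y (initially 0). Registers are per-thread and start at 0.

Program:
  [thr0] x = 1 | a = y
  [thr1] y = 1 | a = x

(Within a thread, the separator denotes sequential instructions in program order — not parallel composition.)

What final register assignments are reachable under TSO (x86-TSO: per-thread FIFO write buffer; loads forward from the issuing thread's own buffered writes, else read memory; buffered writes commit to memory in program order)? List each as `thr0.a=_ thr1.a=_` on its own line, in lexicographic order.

thr0.a=0 thr1.a=0
thr0.a=0 thr1.a=1
thr0.a=1 thr1.a=0
thr0.a=1 thr1.a=1

outcome vector order: (thr0.a,thr1.a)
|TSO outcomes| = 4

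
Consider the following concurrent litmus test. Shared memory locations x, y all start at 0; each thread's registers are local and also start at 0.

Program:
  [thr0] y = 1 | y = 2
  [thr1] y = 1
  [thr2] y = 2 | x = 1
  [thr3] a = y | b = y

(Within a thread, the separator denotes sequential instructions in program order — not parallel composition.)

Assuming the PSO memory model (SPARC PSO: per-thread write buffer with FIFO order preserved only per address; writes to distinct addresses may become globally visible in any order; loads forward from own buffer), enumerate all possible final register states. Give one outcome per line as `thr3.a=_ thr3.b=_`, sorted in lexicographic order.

thr3.a=0 thr3.b=0
thr3.a=0 thr3.b=1
thr3.a=0 thr3.b=2
thr3.a=1 thr3.b=1
thr3.a=1 thr3.b=2
thr3.a=2 thr3.b=1
thr3.a=2 thr3.b=2

outcome vector order: (thr3.a,thr3.b)
|PSO outcomes| = 7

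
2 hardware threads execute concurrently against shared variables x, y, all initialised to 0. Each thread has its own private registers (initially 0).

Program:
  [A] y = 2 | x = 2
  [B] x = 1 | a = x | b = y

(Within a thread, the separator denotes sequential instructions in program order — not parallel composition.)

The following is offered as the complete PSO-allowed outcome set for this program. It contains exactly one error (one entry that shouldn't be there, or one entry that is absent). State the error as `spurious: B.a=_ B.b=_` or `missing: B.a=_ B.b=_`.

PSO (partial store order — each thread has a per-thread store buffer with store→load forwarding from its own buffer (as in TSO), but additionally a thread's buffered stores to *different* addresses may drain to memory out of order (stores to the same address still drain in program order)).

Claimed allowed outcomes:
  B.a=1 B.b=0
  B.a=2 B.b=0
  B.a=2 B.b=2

outcome vector order: (B.a,B.b)
PSO: 4 outcomes — {1/0 1/2 2/0 2/2}
PSO∖claimed = {1/2}

missing: B.a=1 B.b=2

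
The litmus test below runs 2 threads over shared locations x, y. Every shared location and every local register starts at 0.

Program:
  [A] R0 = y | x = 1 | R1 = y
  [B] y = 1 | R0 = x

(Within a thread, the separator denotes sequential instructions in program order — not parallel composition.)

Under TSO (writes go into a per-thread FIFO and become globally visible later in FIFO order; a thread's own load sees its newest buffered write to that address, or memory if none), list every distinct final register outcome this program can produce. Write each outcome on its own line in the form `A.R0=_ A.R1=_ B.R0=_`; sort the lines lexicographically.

outcome vector order: (A.R0,A.R1,B.R0)
|TSO outcomes| = 6

A.R0=0 A.R1=0 B.R0=0
A.R0=0 A.R1=0 B.R0=1
A.R0=0 A.R1=1 B.R0=0
A.R0=0 A.R1=1 B.R0=1
A.R0=1 A.R1=1 B.R0=0
A.R0=1 A.R1=1 B.R0=1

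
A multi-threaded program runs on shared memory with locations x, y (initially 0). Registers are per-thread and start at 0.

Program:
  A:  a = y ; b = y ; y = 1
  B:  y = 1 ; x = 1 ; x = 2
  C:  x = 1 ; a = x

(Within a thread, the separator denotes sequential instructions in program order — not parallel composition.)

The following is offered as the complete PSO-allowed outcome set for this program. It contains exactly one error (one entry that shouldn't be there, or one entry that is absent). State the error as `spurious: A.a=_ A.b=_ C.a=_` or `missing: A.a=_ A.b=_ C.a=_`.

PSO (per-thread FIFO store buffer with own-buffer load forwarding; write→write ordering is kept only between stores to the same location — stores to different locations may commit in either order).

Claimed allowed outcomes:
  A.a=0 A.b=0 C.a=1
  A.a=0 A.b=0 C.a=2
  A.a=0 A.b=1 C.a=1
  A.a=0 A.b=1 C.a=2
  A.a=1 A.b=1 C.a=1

outcome vector order: (A.a,A.b,C.a)
PSO (6): <0 0 1>, <0 0 2>, <0 1 1>, <0 1 2>, <1 1 1>, <1 1 2>
PSO∖claimed = {<1 1 2>}

missing: A.a=1 A.b=1 C.a=2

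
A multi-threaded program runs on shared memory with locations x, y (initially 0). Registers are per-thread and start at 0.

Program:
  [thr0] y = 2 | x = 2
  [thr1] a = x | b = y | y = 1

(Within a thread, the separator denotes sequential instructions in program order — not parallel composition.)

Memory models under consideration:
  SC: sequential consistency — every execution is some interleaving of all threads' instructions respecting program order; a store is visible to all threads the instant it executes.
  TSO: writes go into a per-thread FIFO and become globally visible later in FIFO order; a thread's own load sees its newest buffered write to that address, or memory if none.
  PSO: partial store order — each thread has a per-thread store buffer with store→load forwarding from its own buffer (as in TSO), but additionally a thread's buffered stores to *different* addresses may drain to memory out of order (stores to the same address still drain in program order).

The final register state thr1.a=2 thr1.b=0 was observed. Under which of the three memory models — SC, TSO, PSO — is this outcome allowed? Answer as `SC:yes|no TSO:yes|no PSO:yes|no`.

outcome vector order: (thr1.a,thr1.b)
[SC] allowed = {0/0 0/2 2/2}
[TSO] allowed = {0/0 0/2 2/2}
[PSO] allowed = {0/0 0/2 2/0 2/2}
target 2/0 ∈ {PSO}

SC:no TSO:no PSO:yes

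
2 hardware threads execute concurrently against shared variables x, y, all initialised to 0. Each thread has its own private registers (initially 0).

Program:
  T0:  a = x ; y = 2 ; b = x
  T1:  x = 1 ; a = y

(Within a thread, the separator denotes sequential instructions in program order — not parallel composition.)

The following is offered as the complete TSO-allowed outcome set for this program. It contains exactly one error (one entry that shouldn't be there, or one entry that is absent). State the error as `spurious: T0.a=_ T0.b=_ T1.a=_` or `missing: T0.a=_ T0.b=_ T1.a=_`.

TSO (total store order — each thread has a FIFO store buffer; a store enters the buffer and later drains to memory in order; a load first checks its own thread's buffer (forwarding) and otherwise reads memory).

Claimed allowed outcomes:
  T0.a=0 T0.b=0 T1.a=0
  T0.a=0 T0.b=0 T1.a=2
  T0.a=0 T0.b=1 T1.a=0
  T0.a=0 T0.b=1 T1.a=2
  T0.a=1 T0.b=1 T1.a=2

outcome vector order: (T0.a,T0.b,T1.a)
[TSO] allowed = {000; 002; 010; 012; 110; 112}
TSO∖claimed = {110}

missing: T0.a=1 T0.b=1 T1.a=0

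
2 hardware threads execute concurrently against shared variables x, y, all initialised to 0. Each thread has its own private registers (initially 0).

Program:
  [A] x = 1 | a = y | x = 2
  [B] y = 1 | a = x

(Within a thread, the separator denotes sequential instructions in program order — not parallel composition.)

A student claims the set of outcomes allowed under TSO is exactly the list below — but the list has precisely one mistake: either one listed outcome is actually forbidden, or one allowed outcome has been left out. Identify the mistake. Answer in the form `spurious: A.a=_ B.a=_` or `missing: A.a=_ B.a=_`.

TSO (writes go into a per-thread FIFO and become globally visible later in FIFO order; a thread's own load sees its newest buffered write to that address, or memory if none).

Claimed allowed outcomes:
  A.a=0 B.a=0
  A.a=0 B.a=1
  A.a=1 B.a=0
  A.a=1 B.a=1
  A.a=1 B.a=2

outcome vector order: (A.a,B.a)
[TSO] allowed = {<0 0> <0 1> <0 2> <1 0> <1 1> <1 2>}
TSO∖claimed = {<0 2>}

missing: A.a=0 B.a=2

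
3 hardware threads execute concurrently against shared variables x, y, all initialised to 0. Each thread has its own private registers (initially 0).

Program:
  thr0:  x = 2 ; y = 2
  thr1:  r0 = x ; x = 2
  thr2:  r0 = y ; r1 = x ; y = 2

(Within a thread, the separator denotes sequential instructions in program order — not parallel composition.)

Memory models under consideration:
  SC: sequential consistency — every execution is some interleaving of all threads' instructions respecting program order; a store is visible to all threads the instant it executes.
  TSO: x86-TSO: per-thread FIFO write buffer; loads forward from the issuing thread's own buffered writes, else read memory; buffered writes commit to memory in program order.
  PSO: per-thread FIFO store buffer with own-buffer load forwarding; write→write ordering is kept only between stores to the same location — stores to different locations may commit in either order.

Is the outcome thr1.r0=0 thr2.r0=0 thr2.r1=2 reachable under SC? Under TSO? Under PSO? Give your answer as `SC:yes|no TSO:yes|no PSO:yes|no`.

outcome vector order: (thr1.r0,thr2.r0,thr2.r1)
under SC → 0/0/0; 0/0/2; 0/2/2; 2/0/0; 2/0/2; 2/2/2
under TSO → 0/0/0; 0/0/2; 0/2/2; 2/0/0; 2/0/2; 2/2/2
under PSO → 0/0/0; 0/0/2; 0/2/0; 0/2/2; 2/0/0; 2/0/2; 2/2/0; 2/2/2
target 0/0/2 ∈ {SC,TSO,PSO}

SC:yes TSO:yes PSO:yes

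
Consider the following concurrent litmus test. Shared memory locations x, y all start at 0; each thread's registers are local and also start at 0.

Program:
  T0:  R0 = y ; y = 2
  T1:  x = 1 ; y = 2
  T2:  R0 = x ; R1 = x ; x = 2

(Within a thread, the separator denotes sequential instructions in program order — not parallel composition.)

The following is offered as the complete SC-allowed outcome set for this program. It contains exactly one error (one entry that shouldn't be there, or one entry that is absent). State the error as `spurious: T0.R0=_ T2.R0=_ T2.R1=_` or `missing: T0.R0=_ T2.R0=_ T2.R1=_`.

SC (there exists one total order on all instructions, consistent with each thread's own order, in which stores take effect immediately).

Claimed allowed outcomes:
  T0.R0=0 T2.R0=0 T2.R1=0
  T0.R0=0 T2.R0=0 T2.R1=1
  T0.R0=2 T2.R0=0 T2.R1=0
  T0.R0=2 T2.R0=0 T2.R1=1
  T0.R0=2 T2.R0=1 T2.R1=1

missing: T0.R0=0 T2.R0=1 T2.R1=1

outcome vector order: (T0.R0,T2.R0,T2.R1)
SC: 6 outcomes — {(0,0,0), (0,0,1), (0,1,1), (2,0,0), (2,0,1), (2,1,1)}
SC∖claimed = {(0,1,1)}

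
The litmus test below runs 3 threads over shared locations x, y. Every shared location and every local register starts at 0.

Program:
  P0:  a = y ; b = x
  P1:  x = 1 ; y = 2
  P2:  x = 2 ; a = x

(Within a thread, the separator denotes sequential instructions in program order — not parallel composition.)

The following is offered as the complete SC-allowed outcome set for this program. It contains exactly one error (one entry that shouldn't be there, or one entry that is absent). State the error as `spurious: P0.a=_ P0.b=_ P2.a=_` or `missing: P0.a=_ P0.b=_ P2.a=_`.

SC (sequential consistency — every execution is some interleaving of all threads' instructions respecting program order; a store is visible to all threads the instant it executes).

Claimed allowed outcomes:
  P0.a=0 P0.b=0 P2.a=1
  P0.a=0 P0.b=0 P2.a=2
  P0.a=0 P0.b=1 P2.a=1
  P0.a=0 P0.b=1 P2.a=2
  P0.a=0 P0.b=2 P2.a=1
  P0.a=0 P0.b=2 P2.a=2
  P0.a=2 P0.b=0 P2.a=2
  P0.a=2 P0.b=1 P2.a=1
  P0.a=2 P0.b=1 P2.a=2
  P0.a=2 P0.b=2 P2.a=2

outcome vector order: (P0.a,P0.b,P2.a)
under SC → <0 0 1> <0 0 2> <0 1 1> <0 1 2> <0 2 1> <0 2 2> <2 1 1> <2 1 2> <2 2 2>
claimed∖SC = {<2 0 2>}

spurious: P0.a=2 P0.b=0 P2.a=2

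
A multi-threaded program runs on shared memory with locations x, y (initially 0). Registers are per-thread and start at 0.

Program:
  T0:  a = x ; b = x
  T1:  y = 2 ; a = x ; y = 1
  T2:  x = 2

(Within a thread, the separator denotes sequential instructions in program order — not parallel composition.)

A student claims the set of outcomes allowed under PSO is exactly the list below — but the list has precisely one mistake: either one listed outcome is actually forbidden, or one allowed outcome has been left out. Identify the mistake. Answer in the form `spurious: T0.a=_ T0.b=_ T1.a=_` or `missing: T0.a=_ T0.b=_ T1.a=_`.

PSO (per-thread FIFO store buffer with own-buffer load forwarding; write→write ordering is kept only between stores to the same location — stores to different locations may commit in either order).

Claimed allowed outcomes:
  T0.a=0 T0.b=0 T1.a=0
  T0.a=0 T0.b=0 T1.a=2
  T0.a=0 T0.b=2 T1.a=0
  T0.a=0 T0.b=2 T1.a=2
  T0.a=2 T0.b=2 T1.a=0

missing: T0.a=2 T0.b=2 T1.a=2

outcome vector order: (T0.a,T0.b,T1.a)
PSO (6): 0/0/0 0/0/2 0/2/0 0/2/2 2/2/0 2/2/2
PSO∖claimed = {2/2/2}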